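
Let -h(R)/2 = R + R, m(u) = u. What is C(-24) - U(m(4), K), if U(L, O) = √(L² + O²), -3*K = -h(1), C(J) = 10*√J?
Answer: -4*√10/3 + 20*I*√6 ≈ -4.2164 + 48.99*I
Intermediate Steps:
h(R) = -4*R (h(R) = -2*(R + R) = -4*R)
K = -4/3 (K = -(-1)*(-4*1)/3 = -(-1)*(-4)/3 = -⅓*4 = -4/3 ≈ -1.3333)
C(-24) - U(m(4), K) = 10*√(-24) - √(4² + (-4/3)²) = 10*(2*I*√6) - √(16 + 16/9) = 20*I*√6 - √(160/9) = 20*I*√6 - 4*√10/3 = -4*√10/3 + 20*I*√6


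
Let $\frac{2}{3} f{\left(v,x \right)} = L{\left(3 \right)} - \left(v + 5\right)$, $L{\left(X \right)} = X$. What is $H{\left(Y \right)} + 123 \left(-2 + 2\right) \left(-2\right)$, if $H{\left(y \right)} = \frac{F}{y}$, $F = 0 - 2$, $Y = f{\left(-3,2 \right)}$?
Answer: $- \frac{4}{3} \approx -1.3333$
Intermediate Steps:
$f{\left(v,x \right)} = -3 - \frac{3 v}{2}$ ($f{\left(v,x \right)} = \frac{3 \left(3 - \left(v + 5\right)\right)}{2} = \frac{3 \left(3 - \left(5 + v\right)\right)}{2} = \frac{3 \left(-2 - v\right)}{2} = -3 - \frac{3 v}{2}$)
$Y = \frac{3}{2}$ ($Y = -3 - - \frac{9}{2} = -3 + \frac{9}{2} = \frac{3}{2} \approx 1.5$)
$F = -2$ ($F = 0 - 2 = -2$)
$H{\left(y \right)} = - \frac{2}{y}$
$H{\left(Y \right)} + 123 \left(-2 + 2\right) \left(-2\right) = - \frac{2}{\frac{3}{2}} + 123 \left(-2 + 2\right) \left(-2\right) = \left(-2\right) \frac{2}{3} + 123 \cdot 0 \left(-2\right) = - \frac{4}{3} + 123 \cdot 0 = - \frac{4}{3} + 0 = - \frac{4}{3}$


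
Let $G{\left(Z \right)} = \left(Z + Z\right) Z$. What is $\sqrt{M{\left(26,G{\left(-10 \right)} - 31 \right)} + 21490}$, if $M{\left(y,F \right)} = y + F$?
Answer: $\sqrt{21685} \approx 147.26$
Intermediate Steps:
$G{\left(Z \right)} = 2 Z^{2}$ ($G{\left(Z \right)} = 2 Z Z = 2 Z^{2}$)
$M{\left(y,F \right)} = F + y$
$\sqrt{M{\left(26,G{\left(-10 \right)} - 31 \right)} + 21490} = \sqrt{\left(\left(2 \left(-10\right)^{2} - 31\right) + 26\right) + 21490} = \sqrt{\left(\left(2 \cdot 100 - 31\right) + 26\right) + 21490} = \sqrt{\left(\left(200 - 31\right) + 26\right) + 21490} = \sqrt{\left(169 + 26\right) + 21490} = \sqrt{195 + 21490} = \sqrt{21685}$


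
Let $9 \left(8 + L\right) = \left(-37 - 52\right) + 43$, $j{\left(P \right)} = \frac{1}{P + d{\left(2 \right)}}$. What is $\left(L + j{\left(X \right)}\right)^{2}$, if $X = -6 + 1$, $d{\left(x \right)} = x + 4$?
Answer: $\frac{11881}{81} \approx 146.68$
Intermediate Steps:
$d{\left(x \right)} = 4 + x$
$X = -5$
$j{\left(P \right)} = \frac{1}{6 + P}$ ($j{\left(P \right)} = \frac{1}{P + \left(4 + 2\right)} = \frac{1}{P + 6} = \frac{1}{6 + P}$)
$L = - \frac{118}{9}$ ($L = -8 + \frac{\left(-37 - 52\right) + 43}{9} = -8 + \frac{-89 + 43}{9} = -8 + \frac{1}{9} \left(-46\right) = -8 - \frac{46}{9} = - \frac{118}{9} \approx -13.111$)
$\left(L + j{\left(X \right)}\right)^{2} = \left(- \frac{118}{9} + \frac{1}{6 - 5}\right)^{2} = \left(- \frac{118}{9} + 1^{-1}\right)^{2} = \left(- \frac{118}{9} + 1\right)^{2} = \left(- \frac{109}{9}\right)^{2} = \frac{11881}{81}$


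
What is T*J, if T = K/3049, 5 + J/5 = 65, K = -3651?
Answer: -1095300/3049 ≈ -359.23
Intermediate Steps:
J = 300 (J = -25 + 5*65 = -25 + 325 = 300)
T = -3651/3049 ≈ -1.1974
T*J = -3651/3049*300 = -1095300/3049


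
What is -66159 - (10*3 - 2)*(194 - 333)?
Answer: -62267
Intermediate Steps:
-66159 - (10*3 - 2)*(194 - 333) = -66159 - (30 - 2)*(-139) = -66159 - 28*(-139) = -66159 - 1*(-3892) = -66159 + 3892 = -62267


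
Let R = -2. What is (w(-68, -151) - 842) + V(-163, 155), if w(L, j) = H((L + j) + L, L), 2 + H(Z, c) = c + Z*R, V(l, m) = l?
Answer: -501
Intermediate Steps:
H(Z, c) = -2 + c - 2*Z (H(Z, c) = -2 + (c + Z*(-2)) = -2 + (c - 2*Z) = -2 + c - 2*Z)
w(L, j) = -2 - 3*L - 2*j (w(L, j) = -2 + L - 2*((L + j) + L) = -2 + L - 2*(j + 2*L) = -2 + L + (-4*L - 2*j) = -2 - 3*L - 2*j)
(w(-68, -151) - 842) + V(-163, 155) = ((-2 - 3*(-68) - 2*(-151)) - 842) - 163 = ((-2 + 204 + 302) - 842) - 163 = (504 - 842) - 163 = -338 - 163 = -501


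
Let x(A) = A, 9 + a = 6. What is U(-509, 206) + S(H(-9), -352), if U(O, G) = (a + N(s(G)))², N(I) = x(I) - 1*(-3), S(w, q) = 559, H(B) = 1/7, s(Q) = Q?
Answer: 42995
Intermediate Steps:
a = -3 (a = -9 + 6 = -3)
H(B) = ⅐
N(I) = 3 + I (N(I) = I - 1*(-3) = I + 3 = 3 + I)
U(O, G) = G² (U(O, G) = (-3 + (3 + G))² = G²)
U(-509, 206) + S(H(-9), -352) = 206² + 559 = 42436 + 559 = 42995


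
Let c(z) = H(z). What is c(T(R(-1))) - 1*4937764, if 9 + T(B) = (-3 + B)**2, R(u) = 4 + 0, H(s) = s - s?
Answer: -4937764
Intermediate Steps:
H(s) = 0
R(u) = 4
T(B) = -9 + (-3 + B)**2
c(z) = 0
c(T(R(-1))) - 1*4937764 = 0 - 1*4937764 = 0 - 4937764 = -4937764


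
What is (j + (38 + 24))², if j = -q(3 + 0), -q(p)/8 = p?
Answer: 7396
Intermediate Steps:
q(p) = -8*p
j = 24 (j = -(-8)*(3 + 0) = -(-8)*3 = -1*(-24) = 24)
(j + (38 + 24))² = (24 + (38 + 24))² = (24 + 62)² = 86² = 7396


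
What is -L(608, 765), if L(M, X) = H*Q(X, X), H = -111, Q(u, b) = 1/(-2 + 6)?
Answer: 111/4 ≈ 27.750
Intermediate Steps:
Q(u, b) = 1/4
L(M, X) = -111/4 (L(M, X) = -111*1/4 = -111/4)
-L(608, 765) = -1*(-111/4) = 111/4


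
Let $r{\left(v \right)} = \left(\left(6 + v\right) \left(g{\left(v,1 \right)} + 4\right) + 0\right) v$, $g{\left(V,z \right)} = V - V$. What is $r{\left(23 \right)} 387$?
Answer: $1032516$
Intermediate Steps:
$g{\left(V,z \right)} = 0$
$r{\left(v \right)} = v \left(24 + 4 v\right)$ ($r{\left(v \right)} = \left(\left(6 + v\right) \left(0 + 4\right) + 0\right) v = \left(\left(6 + v\right) 4 + 0\right) v = \left(\left(24 + 4 v\right) + 0\right) v = \left(24 + 4 v\right) v = v \left(24 + 4 v\right)$)
$r{\left(23 \right)} 387 = 4 \cdot 23 \left(6 + 23\right) 387 = 4 \cdot 23 \cdot 29 \cdot 387 = 2668 \cdot 387 = 1032516$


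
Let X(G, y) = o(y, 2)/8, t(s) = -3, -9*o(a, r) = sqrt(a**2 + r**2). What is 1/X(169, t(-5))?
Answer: -72*sqrt(13)/13 ≈ -19.969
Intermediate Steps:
o(a, r) = -sqrt(a**2 + r**2)/9
X(G, y) = -sqrt(4 + y**2)/72 (X(G, y) = -sqrt(y**2 + 2**2)/9/8 = -sqrt(y**2 + 4)/9*(1/8) = -sqrt(4 + y**2)/9*(1/8) = -sqrt(4 + y**2)/72)
1/X(169, t(-5)) = 1/(-sqrt(4 + (-3)**2)/72) = 1/(-sqrt(4 + 9)/72) = 1/(-sqrt(13)/72) = -72*sqrt(13)/13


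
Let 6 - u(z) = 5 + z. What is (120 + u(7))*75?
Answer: 8550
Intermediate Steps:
u(z) = 1 - z (u(z) = 6 - (5 + z) = 6 + (-5 - z) = 1 - z)
(120 + u(7))*75 = (120 + (1 - 1*7))*75 = (120 + (1 - 7))*75 = (120 - 6)*75 = 114*75 = 8550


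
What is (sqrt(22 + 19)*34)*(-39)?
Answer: -1326*sqrt(41) ≈ -8490.5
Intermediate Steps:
(sqrt(22 + 19)*34)*(-39) = (sqrt(41)*34)*(-39) = (34*sqrt(41))*(-39) = -1326*sqrt(41)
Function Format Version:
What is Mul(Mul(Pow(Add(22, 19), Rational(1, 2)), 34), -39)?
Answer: Mul(-1326, Pow(41, Rational(1, 2))) ≈ -8490.5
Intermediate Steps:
Mul(Mul(Pow(Add(22, 19), Rational(1, 2)), 34), -39) = Mul(Mul(Pow(41, Rational(1, 2)), 34), -39) = Mul(Mul(34, Pow(41, Rational(1, 2))), -39) = Mul(-1326, Pow(41, Rational(1, 2)))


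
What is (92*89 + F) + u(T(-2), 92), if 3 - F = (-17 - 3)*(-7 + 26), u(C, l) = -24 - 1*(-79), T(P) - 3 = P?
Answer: 8626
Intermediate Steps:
T(P) = 3 + P
u(C, l) = 55 (u(C, l) = -24 + 79 = 55)
F = 383 (F = 3 - (-17 - 3)*(-7 + 26) = 3 - (-20)*19 = 3 - 1*(-380) = 3 + 380 = 383)
(92*89 + F) + u(T(-2), 92) = (92*89 + 383) + 55 = (8188 + 383) + 55 = 8571 + 55 = 8626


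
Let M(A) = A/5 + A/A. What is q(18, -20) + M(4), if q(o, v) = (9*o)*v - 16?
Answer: -16271/5 ≈ -3254.2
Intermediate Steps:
M(A) = 1 + A/5 (M(A) = A*(1/5) + 1 = A/5 + 1 = 1 + A/5)
q(o, v) = -16 + 9*o*v (q(o, v) = 9*o*v - 16 = -16 + 9*o*v)
q(18, -20) + M(4) = (-16 + 9*18*(-20)) + (1 + (1/5)*4) = (-16 - 3240) + (1 + 4/5) = -3256 + 9/5 = -16271/5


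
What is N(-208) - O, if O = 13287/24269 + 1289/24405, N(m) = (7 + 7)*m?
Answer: -1725089311816/592284945 ≈ -2912.6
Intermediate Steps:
N(m) = 14*m
O = 355551976/592284945 (O = 13287*(1/24269) + 1289*(1/24405) = 13287/24269 + 1289/24405 = 355551976/592284945 ≈ 0.60031)
N(-208) - O = 14*(-208) - 1*355551976/592284945 = -2912 - 355551976/592284945 = -1725089311816/592284945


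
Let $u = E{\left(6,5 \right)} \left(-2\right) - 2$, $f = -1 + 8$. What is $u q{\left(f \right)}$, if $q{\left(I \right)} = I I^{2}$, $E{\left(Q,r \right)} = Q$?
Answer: $-4802$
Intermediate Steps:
$f = 7$
$q{\left(I \right)} = I^{3}$
$u = -14$ ($u = 6 \left(-2\right) - 2 = -12 + \left(-3 + 1\right) = -12 - 2 = -14$)
$u q{\left(f \right)} = - 14 \cdot 7^{3} = \left(-14\right) 343 = -4802$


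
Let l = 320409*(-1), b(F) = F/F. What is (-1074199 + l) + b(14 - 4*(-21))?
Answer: -1394607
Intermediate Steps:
b(F) = 1
l = -320409
(-1074199 + l) + b(14 - 4*(-21)) = (-1074199 - 320409) + 1 = -1394608 + 1 = -1394607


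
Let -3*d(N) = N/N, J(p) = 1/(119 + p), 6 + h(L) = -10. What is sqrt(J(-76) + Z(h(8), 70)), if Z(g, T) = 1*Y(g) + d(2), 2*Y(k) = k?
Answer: 4*I*sqrt(8643)/129 ≈ 2.8827*I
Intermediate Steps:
h(L) = -16 (h(L) = -6 - 10 = -16)
d(N) = -1/3 (d(N) = -N/(3*N) = -1/3*1 = -1/3)
Y(k) = k/2
Z(g, T) = -1/3 + g/2 (Z(g, T) = 1*(g/2) - 1/3 = g/2 - 1/3 = -1/3 + g/2)
sqrt(J(-76) + Z(h(8), 70)) = sqrt(1/(119 - 76) + (-1/3 + (1/2)*(-16))) = sqrt(1/43 + (-1/3 - 8)) = sqrt(1/43 - 25/3) = sqrt(-1072/129) = 4*I*sqrt(8643)/129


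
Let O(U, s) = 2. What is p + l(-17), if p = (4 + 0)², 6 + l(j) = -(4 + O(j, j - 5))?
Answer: 4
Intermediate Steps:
l(j) = -12 (l(j) = -6 - (4 + 2) = -6 - 1*6 = -6 - 6 = -12)
p = 16 (p = 4² = 16)
p + l(-17) = 16 - 12 = 4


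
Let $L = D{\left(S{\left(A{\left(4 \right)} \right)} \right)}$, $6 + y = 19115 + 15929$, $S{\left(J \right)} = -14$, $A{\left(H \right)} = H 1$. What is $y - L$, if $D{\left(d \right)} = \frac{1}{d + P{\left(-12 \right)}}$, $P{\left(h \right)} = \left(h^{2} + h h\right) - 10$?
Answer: $\frac{9250031}{264} \approx 35038.0$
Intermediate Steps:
$A{\left(H \right)} = H$
$P{\left(h \right)} = -10 + 2 h^{2}$ ($P{\left(h \right)} = \left(h^{2} + h^{2}\right) - 10 = 2 h^{2} - 10 = -10 + 2 h^{2}$)
$y = 35038$ ($y = -6 + \left(19115 + 15929\right) = -6 + 35044 = 35038$)
$D{\left(d \right)} = \frac{1}{278 + d}$ ($D{\left(d \right)} = \frac{1}{d - \left(10 - 2 \left(-12\right)^{2}\right)} = \frac{1}{d + \left(-10 + 2 \cdot 144\right)} = \frac{1}{d + \left(-10 + 288\right)} = \frac{1}{d + 278} = \frac{1}{278 + d}$)
$L = \frac{1}{264}$ ($L = \frac{1}{278 - 14} = \frac{1}{264} \approx 0.0037879$)
$y - L = 35038 - \frac{1}{264} = \frac{9250031}{264}$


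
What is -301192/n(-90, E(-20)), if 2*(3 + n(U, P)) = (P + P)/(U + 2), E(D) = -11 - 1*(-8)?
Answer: 26504896/261 ≈ 1.0155e+5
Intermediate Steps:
E(D) = -3 (E(D) = -11 + 8 = -3)
n(U, P) = -3 + P/(2 + U) (n(U, P) = -3 + ((P + P)/(U + 2))/2 = -3 + ((2*P)/(2 + U))/2 = -3 + (2*P/(2 + U))/2 = -3 + P/(2 + U))
-301192/n(-90, E(-20)) = -301192*(2 - 90)/(-6 - 3 - 3*(-90)) = -301192*(-88/(-6 - 3 + 270)) = -301192/((-1/88*261)) = -301192/(-261/88) = -301192*(-88/261) = 26504896/261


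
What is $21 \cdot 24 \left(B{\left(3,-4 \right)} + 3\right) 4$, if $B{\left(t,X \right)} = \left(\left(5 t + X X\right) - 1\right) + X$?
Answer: $58464$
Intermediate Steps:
$B{\left(t,X \right)} = -1 + X + X^{2} + 5 t$ ($B{\left(t,X \right)} = \left(\left(5 t + X^{2}\right) - 1\right) + X = \left(\left(X^{2} + 5 t\right) - 1\right) + X = \left(-1 + X^{2} + 5 t\right) + X = -1 + X + X^{2} + 5 t$)
$21 \cdot 24 \left(B{\left(3,-4 \right)} + 3\right) 4 = 21 \cdot 24 \left(\left(-1 - 4 + \left(-4\right)^{2} + 5 \cdot 3\right) + 3\right) 4 = 504 \left(\left(-1 - 4 + 16 + 15\right) + 3\right) 4 = 504 \left(26 + 3\right) 4 = 504 \cdot 29 \cdot 4 = 504 \cdot 116 = 58464$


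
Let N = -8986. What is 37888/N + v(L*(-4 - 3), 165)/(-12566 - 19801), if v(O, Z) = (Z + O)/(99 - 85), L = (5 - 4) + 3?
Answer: -8584861813/2035949034 ≈ -4.2166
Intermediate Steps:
L = 4 (L = 1 + 3 = 4)
v(O, Z) = O/14 + Z/14 (v(O, Z) = (O + Z)/14 = (O + Z)*(1/14) = O/14 + Z/14)
37888/N + v(L*(-4 - 3), 165)/(-12566 - 19801) = 37888/(-8986) + ((4*(-4 - 3))/14 + (1/14)*165)/(-12566 - 19801) = 37888*(-1/8986) + ((4*(-7))/14 + 165/14)/(-32367) = -18944/4493 + ((1/14)*(-28) + 165/14)*(-1/32367) = -18944/4493 + (-2 + 165/14)*(-1/32367) = -18944/4493 + (137/14)*(-1/32367) = -18944/4493 - 137/453138 = -8584861813/2035949034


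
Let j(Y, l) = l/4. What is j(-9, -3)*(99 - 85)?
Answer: -21/2 ≈ -10.500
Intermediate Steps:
j(Y, l) = l/4 (j(Y, l) = l*(¼) = l/4)
j(-9, -3)*(99 - 85) = ((¼)*(-3))*(99 - 85) = -¾*14 = -21/2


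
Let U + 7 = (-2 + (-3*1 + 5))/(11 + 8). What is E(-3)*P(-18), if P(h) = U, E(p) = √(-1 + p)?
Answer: -14*I ≈ -14.0*I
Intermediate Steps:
U = -7 (U = -7 + (-2 + (-3*1 + 5))/(11 + 8) = -7 + (-2 + (-3 + 5))/19 = -7 + (-2 + 2)*(1/19) = -7 + 0*(1/19) = -7 + 0 = -7)
P(h) = -7
E(-3)*P(-18) = √(-1 - 3)*(-7) = √(-4)*(-7) = (2*I)*(-7) = -14*I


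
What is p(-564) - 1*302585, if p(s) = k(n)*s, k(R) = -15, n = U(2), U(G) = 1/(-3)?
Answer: -294125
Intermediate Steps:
U(G) = -⅓
n = -⅓ ≈ -0.33333
p(s) = -15*s
p(-564) - 1*302585 = -15*(-564) - 1*302585 = 8460 - 302585 = -294125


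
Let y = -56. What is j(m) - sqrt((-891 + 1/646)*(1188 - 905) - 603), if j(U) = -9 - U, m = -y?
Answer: -65 - I*sqrt(105478940078)/646 ≈ -65.0 - 502.75*I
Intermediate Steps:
m = 56 (m = -1*(-56) = 56)
j(m) - sqrt((-891 + 1/646)*(1188 - 905) - 603) = (-9 - 1*56) - sqrt((-891 + 1/646)*(1188 - 905) - 603) = (-9 - 56) - sqrt((-891 + 1/646)*283 - 603) = -65 - sqrt(-575585/646*283 - 603) = -65 - sqrt(-162890555/646 - 603) = -65 - sqrt(-163280093/646) = -65 - I*sqrt(105478940078)/646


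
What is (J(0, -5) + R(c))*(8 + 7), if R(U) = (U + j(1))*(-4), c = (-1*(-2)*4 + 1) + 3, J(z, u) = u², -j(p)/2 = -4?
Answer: -825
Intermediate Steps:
j(p) = 8 (j(p) = -2*(-4) = 8)
c = 12 (c = (2*4 + 1) + 3 = (8 + 1) + 3 = 9 + 3 = 12)
R(U) = -32 - 4*U (R(U) = (U + 8)*(-4) = (8 + U)*(-4) = -32 - 4*U)
(J(0, -5) + R(c))*(8 + 7) = ((-5)² + (-32 - 4*12))*(8 + 7) = (25 + (-32 - 48))*15 = (25 - 80)*15 = -55*15 = -825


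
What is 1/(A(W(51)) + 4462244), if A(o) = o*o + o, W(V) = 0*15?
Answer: 1/4462244 ≈ 2.2410e-7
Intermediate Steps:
W(V) = 0
A(o) = o + o² (A(o) = o² + o = o + o²)
1/(A(W(51)) + 4462244) = 1/(0*(1 + 0) + 4462244) = 1/(0*1 + 4462244) = 1/(0 + 4462244) = 1/4462244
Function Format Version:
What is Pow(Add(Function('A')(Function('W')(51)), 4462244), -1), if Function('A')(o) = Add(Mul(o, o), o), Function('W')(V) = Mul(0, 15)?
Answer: Rational(1, 4462244) ≈ 2.2410e-7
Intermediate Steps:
Function('W')(V) = 0
Function('A')(o) = Add(o, Pow(o, 2)) (Function('A')(o) = Add(Pow(o, 2), o) = Add(o, Pow(o, 2)))
Pow(Add(Function('A')(Function('W')(51)), 4462244), -1) = Pow(Add(Mul(0, Add(1, 0)), 4462244), -1) = Pow(Add(Mul(0, 1), 4462244), -1) = Pow(Add(0, 4462244), -1) = Pow(4462244, -1) = Rational(1, 4462244)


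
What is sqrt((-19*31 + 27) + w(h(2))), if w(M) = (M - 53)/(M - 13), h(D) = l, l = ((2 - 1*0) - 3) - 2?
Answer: I*sqrt(2234)/2 ≈ 23.633*I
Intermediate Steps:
l = -3 (l = ((2 + 0) - 3) - 2 = (2 - 3) - 2 = -1 - 2 = -3)
h(D) = -3
w(M) = (-53 + M)/(-13 + M)
sqrt((-19*31 + 27) + w(h(2))) = sqrt((-19*31 + 27) + (-53 - 3)/(-13 - 3)) = sqrt((-589 + 27) - 56/(-16)) = sqrt(-562 - 1/16*(-56)) = sqrt(-562 + 7/2) = sqrt(-1117/2) = I*sqrt(2234)/2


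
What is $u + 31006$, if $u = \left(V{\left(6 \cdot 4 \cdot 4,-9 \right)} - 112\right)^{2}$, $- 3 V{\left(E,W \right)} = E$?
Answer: $51742$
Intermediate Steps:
$V{\left(E,W \right)} = - \frac{E}{3}$
$u = 20736$ ($u = \left(- \frac{6 \cdot 4 \cdot 4}{3} - 112\right)^{2} = \left(- \frac{24 \cdot 4}{3} - 112\right)^{2} = \left(\left(- \frac{1}{3}\right) 96 - 112\right)^{2} = \left(-32 - 112\right)^{2} = \left(-144\right)^{2} = 20736$)
$u + 31006 = 20736 + 31006 = 51742$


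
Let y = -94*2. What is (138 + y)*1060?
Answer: -53000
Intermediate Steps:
y = -188
(138 + y)*1060 = (138 - 188)*1060 = -50*1060 = -53000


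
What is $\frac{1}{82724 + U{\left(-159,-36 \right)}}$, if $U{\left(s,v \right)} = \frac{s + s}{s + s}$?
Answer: $\frac{1}{82725} \approx 1.2088 \cdot 10^{-5}$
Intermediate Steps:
$U{\left(s,v \right)} = 1$ ($U{\left(s,v \right)} = \frac{2 s}{2 s} = 2 s \frac{1}{2 s} = 1$)
$\frac{1}{82724 + U{\left(-159,-36 \right)}} = \frac{1}{82724 + 1} = \frac{1}{82725}$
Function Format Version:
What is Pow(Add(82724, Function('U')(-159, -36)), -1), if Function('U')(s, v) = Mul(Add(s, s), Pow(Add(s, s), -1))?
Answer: Rational(1, 82725) ≈ 1.2088e-5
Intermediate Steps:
Function('U')(s, v) = 1 (Function('U')(s, v) = Mul(Mul(2, s), Pow(Mul(2, s), -1)) = Mul(Mul(2, s), Mul(Rational(1, 2), Pow(s, -1))) = 1)
Pow(Add(82724, Function('U')(-159, -36)), -1) = Pow(Add(82724, 1), -1) = Pow(82725, -1) = Rational(1, 82725)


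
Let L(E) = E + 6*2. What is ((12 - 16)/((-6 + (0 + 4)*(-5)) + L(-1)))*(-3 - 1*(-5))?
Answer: 8/15 ≈ 0.53333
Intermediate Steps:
L(E) = 12 + E (L(E) = E + 12 = 12 + E)
((12 - 16)/((-6 + (0 + 4)*(-5)) + L(-1)))*(-3 - 1*(-5)) = ((12 - 16)/((-6 + (0 + 4)*(-5)) + (12 - 1)))*(-3 - 1*(-5)) = (-4/((-6 + 4*(-5)) + 11))*(-3 + 5) = -4/((-6 - 20) + 11)*2 = -4/(-26 + 11)*2 = -4/(-15)*2 = -4*(-1/15)*2 = (4/15)*2 = 8/15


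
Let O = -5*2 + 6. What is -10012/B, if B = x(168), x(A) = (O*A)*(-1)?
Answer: -2503/168 ≈ -14.899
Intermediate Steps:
O = -4 (O = -10 + 6 = -4)
x(A) = 4*A (x(A) = -4*A*(-1) = 4*A)
B = 672 (B = 4*168 = 672)
-10012/B = -10012/672 = -10012*1/672 = -2503/168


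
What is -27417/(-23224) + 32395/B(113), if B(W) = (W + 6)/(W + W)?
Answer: 170032437103/2763656 ≈ 61524.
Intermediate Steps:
B(W) = (6 + W)/(2*W) (B(W) = (6 + W)/((2*W)) = (6 + W)*(1/(2*W)) = (6 + W)/(2*W))
-27417/(-23224) + 32395/B(113) = -27417/(-23224) + 32395/(((1/2)*(6 + 113)/113)) = -27417*(-1/23224) + 32395/(((1/2)*(1/113)*119)) = 27417/23224 + 32395/(119/226) = 27417/23224 + 32395*(226/119) = 27417/23224 + 7321270/119 = 170032437103/2763656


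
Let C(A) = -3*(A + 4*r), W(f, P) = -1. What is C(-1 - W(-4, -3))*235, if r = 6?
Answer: -16920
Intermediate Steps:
C(A) = -72 - 3*A (C(A) = -3*(A + 4*6) = -3*(A + 24) = -3*(24 + A) = -72 - 3*A)
C(-1 - W(-4, -3))*235 = (-72 - 3*(-1 - 1*(-1)))*235 = (-72 - 3*(-1 + 1))*235 = (-72 - 3*0)*235 = (-72 + 0)*235 = -72*235 = -16920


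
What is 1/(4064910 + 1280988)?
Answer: 1/5345898 ≈ 1.8706e-7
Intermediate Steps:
1/(4064910 + 1280988) = 1/5345898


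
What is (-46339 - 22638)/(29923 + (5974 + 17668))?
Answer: -68977/53565 ≈ -1.2877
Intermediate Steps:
(-46339 - 22638)/(29923 + (5974 + 17668)) = -68977/(29923 + 23642) = -68977/53565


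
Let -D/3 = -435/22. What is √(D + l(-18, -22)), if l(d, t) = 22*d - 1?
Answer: I*√163438/22 ≈ 18.376*I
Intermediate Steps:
l(d, t) = -1 + 22*d
D = 1305/22 (D = -(-1305)/22 = -3*(-435/22) = 1305/22 ≈ 59.318)
√(D + l(-18, -22)) = √(1305/22 + (-1 + 22*(-18))) = √(1305/22 + (-1 - 396)) = √(1305/22 - 397) = √(-7429/22) = I*√163438/22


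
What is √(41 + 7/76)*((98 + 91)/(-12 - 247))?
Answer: -81*√6593/1406 ≈ -4.6778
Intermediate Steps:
√(41 + 7/76)*((98 + 91)/(-12 - 247)) = √(41 + 7*(1/76))*(189/(-259)) = √(41 + 7/76)*(189*(-1/259)) = √(3123/76)*(-27/37) = (3*√6593/38)*(-27/37) = -81*√6593/1406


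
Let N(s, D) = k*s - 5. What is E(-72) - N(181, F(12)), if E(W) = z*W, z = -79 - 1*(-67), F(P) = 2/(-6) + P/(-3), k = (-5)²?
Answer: -3656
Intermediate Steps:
k = 25
F(P) = -⅓ - P/3 (F(P) = 2*(-⅙) + P*(-⅓) = -⅓ - P/3)
z = -12 (z = -79 + 67 = -12)
N(s, D) = -5 + 25*s (N(s, D) = 25*s - 5 = -5 + 25*s)
E(W) = -12*W
E(-72) - N(181, F(12)) = -12*(-72) - (-5 + 25*181) = 864 - (-5 + 4525) = 864 - 1*4520 = 864 - 4520 = -3656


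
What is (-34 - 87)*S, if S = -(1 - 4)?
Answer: -363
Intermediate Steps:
S = 3 (S = -1*(-3) = 3)
(-34 - 87)*S = (-34 - 87)*3 = -121*3 = -363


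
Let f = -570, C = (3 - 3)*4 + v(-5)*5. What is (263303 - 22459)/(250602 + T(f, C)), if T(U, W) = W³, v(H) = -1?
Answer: 12676/13183 ≈ 0.96154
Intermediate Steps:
C = -5 (C = (3 - 3)*4 - 1*5 = 0*4 - 5 = 0 - 5 = -5)
(263303 - 22459)/(250602 + T(f, C)) = (263303 - 22459)/(250602 + (-5)³) = 240844/(250602 - 125) = 240844/250477 = 240844*(1/250477) = 12676/13183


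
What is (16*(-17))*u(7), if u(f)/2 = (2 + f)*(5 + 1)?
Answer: -29376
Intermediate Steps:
u(f) = 24 + 12*f (u(f) = 2*((2 + f)*(5 + 1)) = 2*((2 + f)*6) = 2*(12 + 6*f) = 24 + 12*f)
(16*(-17))*u(7) = (16*(-17))*(24 + 12*7) = -272*(24 + 84) = -272*108 = -29376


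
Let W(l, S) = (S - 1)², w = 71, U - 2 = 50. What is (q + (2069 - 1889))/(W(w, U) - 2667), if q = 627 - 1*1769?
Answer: 481/33 ≈ 14.576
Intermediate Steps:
U = 52 (U = 2 + 50 = 52)
W(l, S) = (-1 + S)²
q = -1142 (q = 627 - 1769 = -1142)
(q + (2069 - 1889))/(W(w, U) - 2667) = (-1142 + (2069 - 1889))/((-1 + 52)² - 2667) = (-1142 + 180)/(51² - 2667) = -962/(2601 - 2667) = -962/(-66) = -962*(-1/66) = 481/33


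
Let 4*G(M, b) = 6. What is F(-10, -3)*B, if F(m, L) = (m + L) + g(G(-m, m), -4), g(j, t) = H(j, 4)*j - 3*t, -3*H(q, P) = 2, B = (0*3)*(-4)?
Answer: 0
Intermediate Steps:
G(M, b) = 3/2 (G(M, b) = (¼)*6 = 3/2)
B = 0 (B = 0*(-4) = 0)
H(q, P) = -⅔ (H(q, P) = -⅓*2 = -⅔)
g(j, t) = -3*t - 2*j/3 (g(j, t) = -2*j/3 - 3*t = -3*t - 2*j/3)
F(m, L) = 11 + L + m (F(m, L) = (m + L) + (-3*(-4) - ⅔*3/2) = (L + m) + (12 - 1) = (L + m) + 11 = 11 + L + m)
F(-10, -3)*B = (11 - 3 - 10)*0 = -2*0 = 0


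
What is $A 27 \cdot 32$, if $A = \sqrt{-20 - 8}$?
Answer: $1728 i \sqrt{7} \approx 4571.9 i$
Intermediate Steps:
$A = 2 i \sqrt{7}$ ($A = \sqrt{-28} = 2 i \sqrt{7} \approx 5.2915 i$)
$A 27 \cdot 32 = 2 i \sqrt{7} \cdot 27 \cdot 32 = 54 i \sqrt{7} \cdot 32 = 1728 i \sqrt{7}$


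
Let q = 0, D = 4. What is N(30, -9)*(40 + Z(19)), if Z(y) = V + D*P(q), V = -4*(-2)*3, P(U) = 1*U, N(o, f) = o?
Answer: 1920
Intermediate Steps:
P(U) = U
V = 24 (V = 8*3 = 24)
Z(y) = 24 (Z(y) = 24 + 4*0 = 24 + 0 = 24)
N(30, -9)*(40 + Z(19)) = 30*(40 + 24) = 30*64 = 1920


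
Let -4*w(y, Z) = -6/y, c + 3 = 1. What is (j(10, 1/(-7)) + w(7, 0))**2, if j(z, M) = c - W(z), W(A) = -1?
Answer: 121/196 ≈ 0.61735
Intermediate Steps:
c = -2 (c = -3 + 1 = -2)
w(y, Z) = 3/(2*y) (w(y, Z) = -(-3)/(2*y) = 3/(2*y))
j(z, M) = -1 (j(z, M) = -2 - 1*(-1) = -2 + 1 = -1)
(j(10, 1/(-7)) + w(7, 0))**2 = (-1 + (3/2)/7)**2 = (-1 + (3/2)*(1/7))**2 = (-1 + 3/14)**2 = (-11/14)**2 = 121/196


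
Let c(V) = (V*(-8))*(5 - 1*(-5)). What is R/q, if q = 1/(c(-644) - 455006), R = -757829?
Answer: 305773391894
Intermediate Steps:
c(V) = -80*V (c(V) = (-8*V)*(5 + 5) = -8*V*10 = -80*V)
q = -1/403486 (q = 1/(-80*(-644) - 455006) = 1/(51520 - 455006) = 1/(-403486) = -1/403486 ≈ -2.4784e-6)
R/q = -757829/(-1/403486) = -757829*(-403486) = 305773391894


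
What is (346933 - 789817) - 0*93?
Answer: -442884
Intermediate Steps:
(346933 - 789817) - 0*93 = -442884 - 1*0 = -442884 + 0 = -442884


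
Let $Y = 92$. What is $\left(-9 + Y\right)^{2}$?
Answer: $6889$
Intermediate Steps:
$\left(-9 + Y\right)^{2} = \left(-9 + 92\right)^{2} = 83^{2} = 6889$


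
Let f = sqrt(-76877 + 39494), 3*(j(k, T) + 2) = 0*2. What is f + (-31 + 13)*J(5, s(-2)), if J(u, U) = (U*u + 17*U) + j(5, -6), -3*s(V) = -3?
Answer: -360 + I*sqrt(37383) ≈ -360.0 + 193.35*I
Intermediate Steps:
s(V) = 1 (s(V) = -1/3*(-3) = 1)
j(k, T) = -2 (j(k, T) = -2 + (0*2)/3 = -2 + (1/3)*0 = -2 + 0 = -2)
J(u, U) = -2 + 17*U + U*u (J(u, U) = (U*u + 17*U) - 2 = (17*U + U*u) - 2 = -2 + 17*U + U*u)
f = I*sqrt(37383) (f = sqrt(-37383) = I*sqrt(37383) ≈ 193.35*I)
f + (-31 + 13)*J(5, s(-2)) = I*sqrt(37383) + (-31 + 13)*(-2 + 17*1 + 1*5) = I*sqrt(37383) - 18*(-2 + 17 + 5) = I*sqrt(37383) - 18*20 = I*sqrt(37383) - 360 = -360 + I*sqrt(37383)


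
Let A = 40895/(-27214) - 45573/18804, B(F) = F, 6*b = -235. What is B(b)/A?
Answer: 10021419430/1004606601 ≈ 9.9755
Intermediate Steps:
b = -235/6 (b = (1/6)*(-235) = -235/6 ≈ -39.167)
A = -334868867/85288676 (A = 40895*(-1/27214) - 45573*1/18804 = -40895/27214 - 15191/6268 = -334868867/85288676 ≈ -3.9263)
B(b)/A = -235/(6*(-334868867/85288676)) = -235/6*(-85288676/334868867) = 10021419430/1004606601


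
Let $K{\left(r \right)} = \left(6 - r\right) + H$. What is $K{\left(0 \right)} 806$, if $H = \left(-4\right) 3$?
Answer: $-4836$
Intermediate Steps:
$H = -12$
$K{\left(r \right)} = -6 - r$ ($K{\left(r \right)} = \left(6 - r\right) - 12 = -6 - r$)
$K{\left(0 \right)} 806 = \left(-6 - 0\right) 806 = \left(-6 + 0\right) 806 = \left(-6\right) 806 = -4836$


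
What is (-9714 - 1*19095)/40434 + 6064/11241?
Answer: -26216731/151506198 ≈ -0.17304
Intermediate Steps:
(-9714 - 1*19095)/40434 + 6064/11241 = (-9714 - 19095)*(1/40434) + 6064*(1/11241) = -28809*1/40434 + 6064/11241 = -9603/13478 + 6064/11241 = -26216731/151506198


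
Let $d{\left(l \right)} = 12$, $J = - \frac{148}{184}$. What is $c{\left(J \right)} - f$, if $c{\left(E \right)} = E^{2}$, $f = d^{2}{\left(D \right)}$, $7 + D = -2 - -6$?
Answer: $- \frac{303335}{2116} \approx -143.35$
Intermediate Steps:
$D = -3$ ($D = -7 - -4 = -7 + \left(-2 + 6\right) = -7 + 4 = -3$)
$J = - \frac{37}{46}$ ($J = \left(-148\right) \frac{1}{184} = - \frac{37}{46} \approx -0.80435$)
$f = 144$ ($f = 12^{2} = 144$)
$c{\left(J \right)} - f = \left(- \frac{37}{46}\right)^{2} - 144 = \frac{1369}{2116} - 144 = - \frac{303335}{2116}$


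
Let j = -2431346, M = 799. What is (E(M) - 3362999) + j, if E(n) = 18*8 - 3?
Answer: -5794204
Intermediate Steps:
E(n) = 141 (E(n) = 144 - 3 = 141)
(E(M) - 3362999) + j = (141 - 3362999) - 2431346 = -3362858 - 2431346 = -5794204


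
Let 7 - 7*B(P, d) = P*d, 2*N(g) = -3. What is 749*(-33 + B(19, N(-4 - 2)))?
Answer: -41837/2 ≈ -20919.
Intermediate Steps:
N(g) = -3/2 (N(g) = (1/2)*(-3) = -3/2)
B(P, d) = 1 - P*d/7
749*(-33 + B(19, N(-4 - 2))) = 749*(-33 + (1 - 1/7*19*(-3/2))) = 749*(-33 + (1 + 57/14)) = 749*(-33 + 71/14) = 749*(-391/14) = -41837/2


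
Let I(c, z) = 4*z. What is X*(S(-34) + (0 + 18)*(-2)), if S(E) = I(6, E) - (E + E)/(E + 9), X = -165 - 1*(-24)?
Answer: 615888/25 ≈ 24636.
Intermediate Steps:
X = -141 (X = -165 + 24 = -141)
S(E) = 4*E - 2*E/(9 + E) (S(E) = 4*E - (E + E)/(E + 9) = 4*E - 2*E/(9 + E))
X*(S(-34) + (0 + 18)*(-2)) = -141*(2*(-34)*(17 + 2*(-34))/(9 - 34) + (0 + 18)*(-2)) = -141*(2*(-34)*(17 - 68)/(-25) + 18*(-2)) = -141*(2*(-34)*(-1/25)*(-51) - 36) = -141*(-3468/25 - 36) = -141*(-4368/25) = 615888/25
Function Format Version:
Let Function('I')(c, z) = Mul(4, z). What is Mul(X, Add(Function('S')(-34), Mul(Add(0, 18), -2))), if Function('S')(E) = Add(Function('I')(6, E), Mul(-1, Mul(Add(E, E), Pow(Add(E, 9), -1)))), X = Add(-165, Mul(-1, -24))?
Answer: Rational(615888, 25) ≈ 24636.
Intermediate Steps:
X = -141 (X = Add(-165, 24) = -141)
Function('S')(E) = Add(Mul(4, E), Mul(-2, E, Pow(Add(9, E), -1))) (Function('S')(E) = Add(Mul(4, E), Mul(-1, Mul(Add(E, E), Pow(Add(E, 9), -1)))) = Add(Mul(4, E), Mul(-1, Mul(Mul(2, E), Pow(Add(9, E), -1)))) = Add(Mul(4, E), Mul(-1, Mul(2, E, Pow(Add(9, E), -1)))) = Add(Mul(4, E), Mul(-2, E, Pow(Add(9, E), -1))))
Mul(X, Add(Function('S')(-34), Mul(Add(0, 18), -2))) = Mul(-141, Add(Mul(2, -34, Pow(Add(9, -34), -1), Add(17, Mul(2, -34))), Mul(Add(0, 18), -2))) = Mul(-141, Add(Mul(2, -34, Pow(-25, -1), Add(17, -68)), Mul(18, -2))) = Mul(-141, Add(Mul(2, -34, Rational(-1, 25), -51), -36)) = Mul(-141, Add(Rational(-3468, 25), -36)) = Mul(-141, Rational(-4368, 25)) = Rational(615888, 25)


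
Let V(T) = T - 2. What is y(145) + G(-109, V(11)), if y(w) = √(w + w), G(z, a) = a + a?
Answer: 18 + √290 ≈ 35.029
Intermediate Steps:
V(T) = -2 + T
G(z, a) = 2*a
y(w) = √2*√w (y(w) = √(2*w) = √2*√w)
y(145) + G(-109, V(11)) = √2*√145 + 2*(-2 + 11) = √290 + 2*9 = √290 + 18 = 18 + √290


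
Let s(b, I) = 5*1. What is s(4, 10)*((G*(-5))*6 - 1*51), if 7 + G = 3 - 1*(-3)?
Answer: -105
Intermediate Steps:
G = -1 (G = -7 + (3 - 1*(-3)) = -7 + (3 + 3) = -7 + 6 = -1)
s(b, I) = 5
s(4, 10)*((G*(-5))*6 - 1*51) = 5*(-1*(-5)*6 - 1*51) = 5*(5*6 - 51) = 5*(30 - 51) = 5*(-21) = -105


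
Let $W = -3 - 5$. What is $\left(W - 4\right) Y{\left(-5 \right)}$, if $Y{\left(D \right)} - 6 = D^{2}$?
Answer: $-372$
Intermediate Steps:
$Y{\left(D \right)} = 6 + D^{2}$
$W = -8$
$\left(W - 4\right) Y{\left(-5 \right)} = \left(-8 - 4\right) \left(6 + \left(-5\right)^{2}\right) = \left(-8 - 4\right) \left(6 + 25\right) = \left(-12\right) 31 = -372$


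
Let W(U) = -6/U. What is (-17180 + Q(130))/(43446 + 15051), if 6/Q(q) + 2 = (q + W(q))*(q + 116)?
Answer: -17848576685/60773469252 ≈ -0.29369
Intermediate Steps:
Q(q) = 6/(-2 + (116 + q)*(q - 6/q)) (Q(q) = 6/(-2 + (q - 6/q)*(q + 116)) = 6/(-2 + (q - 6/q)*(116 + q)) = 6/(-2 + (116 + q)*(q - 6/q)))
(-17180 + Q(130))/(43446 + 15051) = (-17180 + 6*130/(-696 + 130*(-8 + 130**2 + 116*130)))/(43446 + 15051) = (-17180 + 6*130/(-696 + 130*(-8 + 16900 + 15080)))/58497 = (-17180 + 6*130/(-696 + 130*31972))*(1/58497) = (-17180 + 6*130/(-696 + 4156360))*(1/58497) = (-17180 + 6*130/4155664)*(1/58497) = (-17180 + 6*130*(1/4155664))*(1/58497) = (-17180 + 195/1038916)*(1/58497) = -17848576685/1038916*1/58497 = -17848576685/60773469252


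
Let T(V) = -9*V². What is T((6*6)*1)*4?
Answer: -46656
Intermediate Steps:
T((6*6)*1)*4 = -9*((6*6)*1)²*4 = -9*(36*1)²*4 = -9*36²*4 = -9*1296*4 = -11664*4 = -46656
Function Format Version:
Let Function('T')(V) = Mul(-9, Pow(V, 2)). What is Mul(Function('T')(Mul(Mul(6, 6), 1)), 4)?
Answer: -46656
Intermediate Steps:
Mul(Function('T')(Mul(Mul(6, 6), 1)), 4) = Mul(Mul(-9, Pow(Mul(Mul(6, 6), 1), 2)), 4) = Mul(Mul(-9, Pow(Mul(36, 1), 2)), 4) = Mul(Mul(-9, Pow(36, 2)), 4) = Mul(Mul(-9, 1296), 4) = Mul(-11664, 4) = -46656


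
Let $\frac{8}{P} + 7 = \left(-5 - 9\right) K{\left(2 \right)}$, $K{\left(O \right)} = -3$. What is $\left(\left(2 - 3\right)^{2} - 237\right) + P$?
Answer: $- \frac{8252}{35} \approx -235.77$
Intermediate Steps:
$P = \frac{8}{35}$ ($P = \frac{8}{-7 + \left(-5 - 9\right) \left(-3\right)} = \frac{8}{-7 - -42} = \frac{8}{-7 + 42} = \frac{8}{35} \approx 0.22857$)
$\left(\left(2 - 3\right)^{2} - 237\right) + P = \left(\left(2 - 3\right)^{2} - 237\right) + \frac{8}{35} = \left(\left(-1\right)^{2} - 237\right) + \frac{8}{35} = \left(1 - 237\right) + \frac{8}{35} = -236 + \frac{8}{35} = - \frac{8252}{35}$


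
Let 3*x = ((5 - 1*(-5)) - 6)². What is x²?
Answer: 256/9 ≈ 28.444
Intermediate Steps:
x = 16/3 (x = ((5 - 1*(-5)) - 6)²/3 = ((5 + 5) - 6)²/3 = (10 - 6)²/3 = (⅓)*4² = (⅓)*16 = 16/3 ≈ 5.3333)
x² = (16/3)² = 256/9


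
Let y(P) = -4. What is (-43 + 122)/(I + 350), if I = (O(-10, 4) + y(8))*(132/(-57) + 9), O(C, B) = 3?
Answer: 1501/6523 ≈ 0.23011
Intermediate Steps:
I = -127/19 (I = (3 - 4)*(132/(-57) + 9) = -(132*(-1/57) + 9) = -(-44/19 + 9) = -1*127/19 = -127/19 ≈ -6.6842)
(-43 + 122)/(I + 350) = (-43 + 122)/(-127/19 + 350) = 79/(6523/19) = 79*(19/6523) = 1501/6523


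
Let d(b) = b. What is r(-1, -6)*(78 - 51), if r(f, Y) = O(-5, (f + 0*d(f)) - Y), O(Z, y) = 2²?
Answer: 108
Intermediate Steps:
O(Z, y) = 4
r(f, Y) = 4
r(-1, -6)*(78 - 51) = 4*(78 - 51) = 4*27 = 108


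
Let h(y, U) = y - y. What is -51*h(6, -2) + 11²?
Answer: 121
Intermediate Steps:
h(y, U) = 0
-51*h(6, -2) + 11² = -51*0 + 11² = 0 + 121 = 121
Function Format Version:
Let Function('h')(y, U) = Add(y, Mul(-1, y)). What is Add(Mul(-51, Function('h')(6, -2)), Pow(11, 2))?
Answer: 121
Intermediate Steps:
Function('h')(y, U) = 0
Add(Mul(-51, Function('h')(6, -2)), Pow(11, 2)) = Add(Mul(-51, 0), Pow(11, 2)) = Add(0, 121) = 121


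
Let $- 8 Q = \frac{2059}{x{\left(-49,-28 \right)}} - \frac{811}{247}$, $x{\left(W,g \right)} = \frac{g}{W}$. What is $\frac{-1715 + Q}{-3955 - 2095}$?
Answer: $\frac{17112127}{47819200} \approx 0.35785$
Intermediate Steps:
$Q = - \frac{3556767}{7904}$ ($Q = - \frac{\frac{2059}{\left(-28\right) \frac{1}{-49}} - \frac{811}{247}}{8} = - \frac{\frac{2059}{\left(-28\right) \left(- \frac{1}{49}\right)} - \frac{811}{247}}{8} = - \frac{\frac{2059}{\frac{4}{7}} - \frac{811}{247}}{8} = - \frac{2059 \cdot \frac{7}{4} - \frac{811}{247}}{8} = - \frac{\frac{14413}{4} - \frac{811}{247}}{8} = \left(- \frac{1}{8}\right) \frac{3556767}{988} = - \frac{3556767}{7904} \approx -450.0$)
$\frac{-1715 + Q}{-3955 - 2095} = \frac{-1715 - \frac{3556767}{7904}}{-3955 - 2095} = - \frac{17112127}{7904 \left(-6050\right)} = \left(- \frac{17112127}{7904}\right) \left(- \frac{1}{6050}\right) = \frac{17112127}{47819200}$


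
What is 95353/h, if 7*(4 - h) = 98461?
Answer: -667471/98433 ≈ -6.7810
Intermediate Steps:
h = -98433/7 (h = 4 - ⅐*98461 = 4 - 98461/7 = -98433/7 ≈ -14062.)
95353/h = 95353/(-98433/7) = 95353*(-7/98433) = -667471/98433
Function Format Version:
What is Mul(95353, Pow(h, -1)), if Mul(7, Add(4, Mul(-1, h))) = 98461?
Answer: Rational(-667471, 98433) ≈ -6.7810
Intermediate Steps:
h = Rational(-98433, 7) (h = Add(4, Mul(Rational(-1, 7), 98461)) = Add(4, Rational(-98461, 7)) = Rational(-98433, 7) ≈ -14062.)
Mul(95353, Pow(h, -1)) = Mul(95353, Pow(Rational(-98433, 7), -1)) = Mul(95353, Rational(-7, 98433)) = Rational(-667471, 98433)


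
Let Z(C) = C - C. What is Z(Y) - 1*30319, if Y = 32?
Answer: -30319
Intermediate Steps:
Z(C) = 0
Z(Y) - 1*30319 = 0 - 1*30319 = 0 - 30319 = -30319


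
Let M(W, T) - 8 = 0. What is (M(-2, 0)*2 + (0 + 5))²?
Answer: 441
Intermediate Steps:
M(W, T) = 8 (M(W, T) = 8 + 0 = 8)
(M(-2, 0)*2 + (0 + 5))² = (8*2 + (0 + 5))² = (16 + 5)² = 21² = 441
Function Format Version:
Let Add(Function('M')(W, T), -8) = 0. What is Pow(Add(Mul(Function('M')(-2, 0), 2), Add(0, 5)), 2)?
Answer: 441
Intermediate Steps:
Function('M')(W, T) = 8 (Function('M')(W, T) = Add(8, 0) = 8)
Pow(Add(Mul(Function('M')(-2, 0), 2), Add(0, 5)), 2) = Pow(Add(Mul(8, 2), Add(0, 5)), 2) = Pow(Add(16, 5), 2) = Pow(21, 2) = 441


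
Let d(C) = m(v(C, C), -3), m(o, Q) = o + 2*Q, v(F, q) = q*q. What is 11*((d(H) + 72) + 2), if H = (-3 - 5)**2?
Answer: 45804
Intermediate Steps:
H = 64 (H = (-8)**2 = 64)
v(F, q) = q**2
d(C) = -6 + C**2 (d(C) = C**2 + 2*(-3) = C**2 - 6 = -6 + C**2)
11*((d(H) + 72) + 2) = 11*(((-6 + 64**2) + 72) + 2) = 11*(((-6 + 4096) + 72) + 2) = 11*((4090 + 72) + 2) = 11*(4162 + 2) = 11*4164 = 45804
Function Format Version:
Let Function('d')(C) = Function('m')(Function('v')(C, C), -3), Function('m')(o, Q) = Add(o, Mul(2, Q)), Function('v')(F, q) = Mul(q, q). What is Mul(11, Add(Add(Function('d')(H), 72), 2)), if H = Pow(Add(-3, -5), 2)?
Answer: 45804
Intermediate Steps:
H = 64 (H = Pow(-8, 2) = 64)
Function('v')(F, q) = Pow(q, 2)
Function('d')(C) = Add(-6, Pow(C, 2)) (Function('d')(C) = Add(Pow(C, 2), Mul(2, -3)) = Add(Pow(C, 2), -6) = Add(-6, Pow(C, 2)))
Mul(11, Add(Add(Function('d')(H), 72), 2)) = Mul(11, Add(Add(Add(-6, Pow(64, 2)), 72), 2)) = Mul(11, Add(Add(Add(-6, 4096), 72), 2)) = Mul(11, Add(Add(4090, 72), 2)) = Mul(11, Add(4162, 2)) = Mul(11, 4164) = 45804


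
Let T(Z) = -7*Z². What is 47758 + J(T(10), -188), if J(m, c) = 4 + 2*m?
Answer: 46362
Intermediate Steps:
47758 + J(T(10), -188) = 47758 + (4 + 2*(-7*10²)) = 47758 + (4 + 2*(-7*100)) = 47758 + (4 + 2*(-700)) = 47758 + (4 - 1400) = 47758 - 1396 = 46362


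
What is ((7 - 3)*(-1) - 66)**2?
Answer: 4900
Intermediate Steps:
((7 - 3)*(-1) - 66)**2 = (4*(-1) - 66)**2 = (-4 - 66)**2 = (-70)**2 = 4900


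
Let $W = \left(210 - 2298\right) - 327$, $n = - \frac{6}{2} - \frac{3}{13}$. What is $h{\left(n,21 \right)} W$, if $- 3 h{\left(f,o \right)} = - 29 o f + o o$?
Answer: $\frac{25205355}{13} \approx 1.9389 \cdot 10^{6}$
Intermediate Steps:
$n = - \frac{42}{13}$ ($n = \left(-6\right) \frac{1}{2} - \frac{3}{13} = -3 - \frac{3}{13} = - \frac{42}{13} \approx -3.2308$)
$h{\left(f,o \right)} = - \frac{o^{2}}{3} + \frac{29 f o}{3}$ ($h{\left(f,o \right)} = - \frac{- 29 o f + o o}{3} = - \frac{- 29 f o + o^{2}}{3} = - \frac{o^{2} - 29 f o}{3} = - \frac{o^{2}}{3} + \frac{29 f o}{3}$)
$W = -2415$ ($W = -2088 - 327 = -2415$)
$h{\left(n,21 \right)} W = \frac{1}{3} \cdot 21 \left(\left(-1\right) 21 + 29 \left(- \frac{42}{13}\right)\right) \left(-2415\right) = \frac{1}{3} \cdot 21 \left(-21 - \frac{1218}{13}\right) \left(-2415\right) = \frac{1}{3} \cdot 21 \left(- \frac{1491}{13}\right) \left(-2415\right) = \left(- \frac{10437}{13}\right) \left(-2415\right) = \frac{25205355}{13}$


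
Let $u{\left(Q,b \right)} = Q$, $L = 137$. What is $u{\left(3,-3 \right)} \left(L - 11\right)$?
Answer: $378$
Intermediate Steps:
$u{\left(3,-3 \right)} \left(L - 11\right) = 3 \left(137 - 11\right) = 3 \cdot 126 = 378$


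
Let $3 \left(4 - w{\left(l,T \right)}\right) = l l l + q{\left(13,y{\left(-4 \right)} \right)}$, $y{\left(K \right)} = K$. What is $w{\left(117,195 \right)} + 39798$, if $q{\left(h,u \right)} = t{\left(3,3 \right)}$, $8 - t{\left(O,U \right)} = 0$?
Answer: $- \frac{1482215}{3} \approx -4.9407 \cdot 10^{5}$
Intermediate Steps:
$t{\left(O,U \right)} = 8$ ($t{\left(O,U \right)} = 8 - 0 = 8 + 0 = 8$)
$q{\left(h,u \right)} = 8$
$w{\left(l,T \right)} = \frac{4}{3} - \frac{l^{3}}{3}$ ($w{\left(l,T \right)} = 4 - \frac{l l l + 8}{3} = 4 - \frac{l^{2} l + 8}{3} = 4 - \frac{l^{3} + 8}{3} = 4 - \frac{8 + l^{3}}{3} = 4 - \left(\frac{8}{3} + \frac{l^{3}}{3}\right) = \frac{4}{3} - \frac{l^{3}}{3}$)
$w{\left(117,195 \right)} + 39798 = \left(\frac{4}{3} - \frac{117^{3}}{3}\right) + 39798 = \left(\frac{4}{3} - 533871\right) + 39798 = - \frac{1601609}{3} + 39798 = - \frac{1482215}{3}$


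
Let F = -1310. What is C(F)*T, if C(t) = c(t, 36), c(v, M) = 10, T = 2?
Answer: 20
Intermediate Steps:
C(t) = 10
C(F)*T = 10*2 = 20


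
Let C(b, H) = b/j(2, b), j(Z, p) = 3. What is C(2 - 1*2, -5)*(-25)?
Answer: 0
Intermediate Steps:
C(b, H) = b/3
C(2 - 1*2, -5)*(-25) = ((2 - 1*2)/3)*(-25) = ((2 - 2)/3)*(-25) = ((⅓)*0)*(-25) = 0*(-25) = 0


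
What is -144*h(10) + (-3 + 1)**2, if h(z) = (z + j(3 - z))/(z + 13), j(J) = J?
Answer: -340/23 ≈ -14.783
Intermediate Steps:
h(z) = 3/(13 + z) (h(z) = (z + (3 - z))/(z + 13) = 3/(13 + z))
-144*h(10) + (-3 + 1)**2 = -432/(13 + 10) + (-3 + 1)**2 = -432/23 + (-2)**2 = -432/23 + 4 = -340/23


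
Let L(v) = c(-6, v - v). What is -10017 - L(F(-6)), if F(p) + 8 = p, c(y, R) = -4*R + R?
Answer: -10017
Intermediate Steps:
c(y, R) = -3*R
F(p) = -8 + p
L(v) = 0 (L(v) = -3*(v - v) = -3*0 = 0)
-10017 - L(F(-6)) = -10017 - 1*0 = -10017 + 0 = -10017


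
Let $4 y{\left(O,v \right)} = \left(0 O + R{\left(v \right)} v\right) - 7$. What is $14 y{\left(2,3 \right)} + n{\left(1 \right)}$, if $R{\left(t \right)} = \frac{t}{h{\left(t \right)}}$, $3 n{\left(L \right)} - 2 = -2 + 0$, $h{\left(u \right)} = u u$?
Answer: $-21$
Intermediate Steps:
$h{\left(u \right)} = u^{2}$
$n{\left(L \right)} = 0$ ($n{\left(L \right)} = \frac{2}{3} + \frac{-2 + 0}{3} = \frac{2}{3} + \frac{1}{3} \left(-2\right) = \frac{2}{3} - \frac{2}{3} = 0$)
$R{\left(t \right)} = \frac{1}{t}$ ($R{\left(t \right)} = \frac{t}{t^{2}} = \frac{1}{t}$)
$y{\left(O,v \right)} = - \frac{3}{2}$ ($y{\left(O,v \right)} = \frac{\left(0 O + \frac{v}{v}\right) - 7}{4} = \frac{\left(0 + 1\right) - 7}{4} = \frac{1 - 7}{4} = \frac{1}{4} \left(-6\right) = - \frac{3}{2}$)
$14 y{\left(2,3 \right)} + n{\left(1 \right)} = 14 \left(- \frac{3}{2}\right) + 0 = -21 + 0 = -21$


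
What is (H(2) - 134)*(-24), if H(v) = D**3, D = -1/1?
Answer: 3240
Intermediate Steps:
D = -1 (D = -1*1 = -1)
H(v) = -1 (H(v) = (-1)**3 = -1)
(H(2) - 134)*(-24) = (-1 - 134)*(-24) = -135*(-24) = 3240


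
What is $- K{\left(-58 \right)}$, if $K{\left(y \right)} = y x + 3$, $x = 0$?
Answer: $-3$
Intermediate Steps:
$K{\left(y \right)} = 3$ ($K{\left(y \right)} = y 0 + 3 = 0 + 3 = 3$)
$- K{\left(-58 \right)} = \left(-1\right) 3 = -3$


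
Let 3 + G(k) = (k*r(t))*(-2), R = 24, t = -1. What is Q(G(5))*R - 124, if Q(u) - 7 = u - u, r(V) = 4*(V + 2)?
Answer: 44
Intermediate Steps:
r(V) = 8 + 4*V (r(V) = 4*(2 + V) = 8 + 4*V)
G(k) = -3 - 8*k (G(k) = -3 + (k*(8 + 4*(-1)))*(-2) = -3 + (k*(8 - 4))*(-2) = -3 + (k*4)*(-2) = -3 + (4*k)*(-2) = -3 - 8*k)
Q(u) = 7 (Q(u) = 7 + (u - u) = 7 + 0 = 7)
Q(G(5))*R - 124 = 7*24 - 124 = 168 - 124 = 44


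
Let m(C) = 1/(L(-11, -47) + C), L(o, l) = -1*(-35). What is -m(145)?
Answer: -1/180 ≈ -0.0055556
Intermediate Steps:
L(o, l) = 35
m(C) = 1/(35 + C)
-m(145) = -1/(35 + 145) = -1/180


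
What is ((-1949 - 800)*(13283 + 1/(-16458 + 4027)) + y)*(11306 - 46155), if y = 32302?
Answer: 15804579288424234/12431 ≈ 1.2714e+12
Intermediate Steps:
((-1949 - 800)*(13283 + 1/(-16458 + 4027)) + y)*(11306 - 46155) = ((-1949 - 800)*(13283 + 1/(-16458 + 4027)) + 32302)*(11306 - 46155) = (-2749*(13283 + 1/(-12431)) + 32302)*(-34849) = (-2749*(13283 - 1/12431) + 32302)*(-34849) = (-2749*165120972/12431 + 32302)*(-34849) = (-453917552028/12431 + 32302)*(-34849) = -453516005866/12431*(-34849) = 15804579288424234/12431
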